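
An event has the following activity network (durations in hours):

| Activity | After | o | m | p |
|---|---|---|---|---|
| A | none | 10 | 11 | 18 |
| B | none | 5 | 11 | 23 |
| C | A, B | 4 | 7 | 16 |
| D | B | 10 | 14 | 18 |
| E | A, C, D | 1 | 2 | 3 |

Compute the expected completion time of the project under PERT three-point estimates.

te_A = (10 + 4·11 + 18)/6 = 72/6 = 12
te_B = (5 + 4·11 + 23)/6 = 72/6 = 12
te_C = (4 + 4·7 + 16)/6 = 48/6 = 8
te_D = (10 + 4·14 + 18)/6 = 84/6 = 14
te_E = (1 + 4·2 + 3)/6 = 12/6 = 2

Forward pass:
ES_A = 0; EF_A = 12
ES_B = 0; EF_B = 12
ES_C = max(EF_A=12, EF_B=12) = 12; EF_C = 12+8 = 20
ES_D = 12; EF_D = 12+14 = 26
ES_E = max(EF_A=12, EF_C=20, EF_D=26) = 26; EF_E = 26+2 = 28
Expected project duration μ = 28 hours. Critical path: B → D → E.

28 hours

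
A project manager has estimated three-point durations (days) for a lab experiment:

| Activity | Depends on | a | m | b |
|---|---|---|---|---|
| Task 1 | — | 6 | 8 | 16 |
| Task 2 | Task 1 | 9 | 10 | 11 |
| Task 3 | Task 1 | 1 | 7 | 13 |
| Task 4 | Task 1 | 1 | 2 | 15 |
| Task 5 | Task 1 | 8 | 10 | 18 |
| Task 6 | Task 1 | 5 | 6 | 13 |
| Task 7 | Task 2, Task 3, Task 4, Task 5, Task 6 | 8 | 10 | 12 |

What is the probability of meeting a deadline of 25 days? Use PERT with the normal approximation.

te_Task 1 = (6 + 4·8 + 16)/6 = 54/6 = 9; σ²_Task 1 = ((16−6)/6)² = 2.778
te_Task 2 = (9 + 4·10 + 11)/6 = 60/6 = 10; σ²_Task 2 = ((11−9)/6)² = 0.111
te_Task 3 = (1 + 4·7 + 13)/6 = 42/6 = 7; σ²_Task 3 = ((13−1)/6)² = 4.000
te_Task 4 = (1 + 4·2 + 15)/6 = 24/6 = 4; σ²_Task 4 = ((15−1)/6)² = 5.444
te_Task 5 = (8 + 4·10 + 18)/6 = 66/6 = 11; σ²_Task 5 = ((18−8)/6)² = 2.778
te_Task 6 = (5 + 4·6 + 13)/6 = 42/6 = 7; σ²_Task 6 = ((13−5)/6)² = 1.778
te_Task 7 = (8 + 4·10 + 12)/6 = 60/6 = 10; σ²_Task 7 = ((12−8)/6)² = 0.444

Forward pass:
ES_Task 1 = 0; EF_Task 1 = 9
ES_Task 2 = 9; EF_Task 2 = 9+10 = 19
ES_Task 3 = 9; EF_Task 3 = 9+7 = 16
ES_Task 4 = 9; EF_Task 4 = 9+4 = 13
ES_Task 5 = 9; EF_Task 5 = 9+11 = 20
ES_Task 6 = 9; EF_Task 6 = 9+7 = 16
ES_Task 7 = max(EF_Task 2=19, EF_Task 3=16, EF_Task 4=13, EF_Task 5=20, EF_Task 6=16) = 20; EF_Task 7 = 20+10 = 30
Expected project duration μ = 30 days. Critical path: Task 1 → Task 5 → Task 7.

Variance along critical path = 2.778 + 2.778 + 0.444 = 6.000; σ = √6.000 = 2.449 days.
Z = (25 − 30) / 2.449 = -2.041
P(T ≤ 25) = Φ(-2.041) ≈ 0.021

0.021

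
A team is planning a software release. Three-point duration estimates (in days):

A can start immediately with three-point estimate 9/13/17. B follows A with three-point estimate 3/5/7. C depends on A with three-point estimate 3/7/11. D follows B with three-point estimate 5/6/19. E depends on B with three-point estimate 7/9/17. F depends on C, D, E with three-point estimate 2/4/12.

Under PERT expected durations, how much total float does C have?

8 days

te_A = (9 + 4·13 + 17)/6 = 78/6 = 13
te_B = (3 + 4·5 + 7)/6 = 30/6 = 5
te_C = (3 + 4·7 + 11)/6 = 42/6 = 7
te_D = (5 + 4·6 + 19)/6 = 48/6 = 8
te_E = (7 + 4·9 + 17)/6 = 60/6 = 10
te_F = (2 + 4·4 + 12)/6 = 30/6 = 5

Forward pass:
ES_A = 0; EF_A = 13
ES_B = 13; EF_B = 13+5 = 18
ES_C = 13; EF_C = 13+7 = 20
ES_D = 18; EF_D = 18+8 = 26
ES_E = 18; EF_E = 18+10 = 28
ES_F = max(EF_C=20, EF_D=26, EF_E=28) = 28; EF_F = 28+5 = 33
Expected project duration μ = 33 days. Critical path: A → B → E → F.

Backward pass:
LF_F = 33; LS_F = 33−5 = 28
LF_E = LS_F = 28; LS_E = 28−10 = 18
LF_D = LS_F = 28; LS_D = 28−8 = 20
LF_C = LS_F = 28; LS_C = 28−7 = 21
LF_B = min(LS_D=20, LS_E=18) = 18; LS_B = 18−5 = 13
LF_A = min(LS_B=13, LS_C=21) = 13; LS_A = 13−13 = 0
Slack_C = LS_C − ES_C = 21 − 13 = 8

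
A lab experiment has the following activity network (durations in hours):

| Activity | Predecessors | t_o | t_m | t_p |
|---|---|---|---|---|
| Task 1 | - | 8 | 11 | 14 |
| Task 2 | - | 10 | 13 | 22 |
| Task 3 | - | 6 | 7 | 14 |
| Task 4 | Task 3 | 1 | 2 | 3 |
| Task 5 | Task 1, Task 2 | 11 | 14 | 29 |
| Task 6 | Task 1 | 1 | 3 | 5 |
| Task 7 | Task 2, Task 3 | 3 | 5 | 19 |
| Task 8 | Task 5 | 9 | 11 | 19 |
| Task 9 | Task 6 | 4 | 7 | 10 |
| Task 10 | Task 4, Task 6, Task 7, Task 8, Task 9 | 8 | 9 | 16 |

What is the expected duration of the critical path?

52 hours

te_Task 1 = (8 + 4·11 + 14)/6 = 66/6 = 11
te_Task 2 = (10 + 4·13 + 22)/6 = 84/6 = 14
te_Task 3 = (6 + 4·7 + 14)/6 = 48/6 = 8
te_Task 4 = (1 + 4·2 + 3)/6 = 12/6 = 2
te_Task 5 = (11 + 4·14 + 29)/6 = 96/6 = 16
te_Task 6 = (1 + 4·3 + 5)/6 = 18/6 = 3
te_Task 7 = (3 + 4·5 + 19)/6 = 42/6 = 7
te_Task 8 = (9 + 4·11 + 19)/6 = 72/6 = 12
te_Task 9 = (4 + 4·7 + 10)/6 = 42/6 = 7
te_Task 10 = (8 + 4·9 + 16)/6 = 60/6 = 10

Forward pass:
ES_Task 1 = 0; EF_Task 1 = 11
ES_Task 2 = 0; EF_Task 2 = 14
ES_Task 3 = 0; EF_Task 3 = 8
ES_Task 4 = 8; EF_Task 4 = 8+2 = 10
ES_Task 5 = max(EF_Task 1=11, EF_Task 2=14) = 14; EF_Task 5 = 14+16 = 30
ES_Task 6 = 11; EF_Task 6 = 11+3 = 14
ES_Task 7 = max(EF_Task 2=14, EF_Task 3=8) = 14; EF_Task 7 = 14+7 = 21
ES_Task 8 = 30; EF_Task 8 = 30+12 = 42
ES_Task 9 = 14; EF_Task 9 = 14+7 = 21
ES_Task 10 = max(EF_Task 4=10, EF_Task 6=14, EF_Task 7=21, EF_Task 8=42, EF_Task 9=21) = 42; EF_Task 10 = 42+10 = 52
Expected project duration μ = 52 hours. Critical path: Task 2 → Task 5 → Task 8 → Task 10.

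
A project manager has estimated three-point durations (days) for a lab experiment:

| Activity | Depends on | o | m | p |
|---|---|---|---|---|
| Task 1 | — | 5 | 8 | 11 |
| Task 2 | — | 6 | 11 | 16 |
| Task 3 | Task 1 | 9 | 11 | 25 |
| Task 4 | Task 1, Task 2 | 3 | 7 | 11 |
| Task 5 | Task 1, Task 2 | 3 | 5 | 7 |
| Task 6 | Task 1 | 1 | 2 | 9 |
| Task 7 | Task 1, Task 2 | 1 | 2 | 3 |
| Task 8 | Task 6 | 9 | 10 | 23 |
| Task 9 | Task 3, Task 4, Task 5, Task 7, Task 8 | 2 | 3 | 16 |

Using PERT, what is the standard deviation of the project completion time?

te_Task 1 = (5 + 4·8 + 11)/6 = 48/6 = 8; σ²_Task 1 = ((11−5)/6)² = 1.000
te_Task 2 = (6 + 4·11 + 16)/6 = 66/6 = 11; σ²_Task 2 = ((16−6)/6)² = 2.778
te_Task 3 = (9 + 4·11 + 25)/6 = 78/6 = 13; σ²_Task 3 = ((25−9)/6)² = 7.111
te_Task 4 = (3 + 4·7 + 11)/6 = 42/6 = 7; σ²_Task 4 = ((11−3)/6)² = 1.778
te_Task 5 = (3 + 4·5 + 7)/6 = 30/6 = 5; σ²_Task 5 = ((7−3)/6)² = 0.444
te_Task 6 = (1 + 4·2 + 9)/6 = 18/6 = 3; σ²_Task 6 = ((9−1)/6)² = 1.778
te_Task 7 = (1 + 4·2 + 3)/6 = 12/6 = 2; σ²_Task 7 = ((3−1)/6)² = 0.111
te_Task 8 = (9 + 4·10 + 23)/6 = 72/6 = 12; σ²_Task 8 = ((23−9)/6)² = 5.444
te_Task 9 = (2 + 4·3 + 16)/6 = 30/6 = 5; σ²_Task 9 = ((16−2)/6)² = 5.444

Forward pass:
ES_Task 1 = 0; EF_Task 1 = 8
ES_Task 2 = 0; EF_Task 2 = 11
ES_Task 3 = 8; EF_Task 3 = 8+13 = 21
ES_Task 4 = max(EF_Task 1=8, EF_Task 2=11) = 11; EF_Task 4 = 11+7 = 18
ES_Task 5 = max(EF_Task 1=8, EF_Task 2=11) = 11; EF_Task 5 = 11+5 = 16
ES_Task 6 = 8; EF_Task 6 = 8+3 = 11
ES_Task 7 = max(EF_Task 1=8, EF_Task 2=11) = 11; EF_Task 7 = 11+2 = 13
ES_Task 8 = 11; EF_Task 8 = 11+12 = 23
ES_Task 9 = max(EF_Task 3=21, EF_Task 4=18, EF_Task 5=16, EF_Task 7=13, EF_Task 8=23) = 23; EF_Task 9 = 23+5 = 28
Expected project duration μ = 28 days. Critical path: Task 1 → Task 6 → Task 8 → Task 9.

Variance along critical path = 1.000 + 1.778 + 5.444 + 5.444 = 13.667
σ = √13.667 = 3.697 days

3.70 days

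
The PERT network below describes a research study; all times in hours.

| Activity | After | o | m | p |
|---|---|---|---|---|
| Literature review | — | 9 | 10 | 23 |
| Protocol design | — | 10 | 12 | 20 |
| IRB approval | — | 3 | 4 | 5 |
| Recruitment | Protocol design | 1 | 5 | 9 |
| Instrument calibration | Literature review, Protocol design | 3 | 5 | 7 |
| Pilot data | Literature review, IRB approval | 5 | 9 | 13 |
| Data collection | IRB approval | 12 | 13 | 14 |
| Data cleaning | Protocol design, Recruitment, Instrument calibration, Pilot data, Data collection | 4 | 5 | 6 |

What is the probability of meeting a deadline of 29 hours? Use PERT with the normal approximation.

te_Literature review = (9 + 4·10 + 23)/6 = 72/6 = 12; σ²_Literature review = ((23−9)/6)² = 5.444
te_Protocol design = (10 + 4·12 + 20)/6 = 78/6 = 13; σ²_Protocol design = ((20−10)/6)² = 2.778
te_IRB approval = (3 + 4·4 + 5)/6 = 24/6 = 4; σ²_IRB approval = ((5−3)/6)² = 0.111
te_Recruitment = (1 + 4·5 + 9)/6 = 30/6 = 5; σ²_Recruitment = ((9−1)/6)² = 1.778
te_Instrument calibration = (3 + 4·5 + 7)/6 = 30/6 = 5; σ²_Instrument calibration = ((7−3)/6)² = 0.444
te_Pilot data = (5 + 4·9 + 13)/6 = 54/6 = 9; σ²_Pilot data = ((13−5)/6)² = 1.778
te_Data collection = (12 + 4·13 + 14)/6 = 78/6 = 13; σ²_Data collection = ((14−12)/6)² = 0.111
te_Data cleaning = (4 + 4·5 + 6)/6 = 30/6 = 5; σ²_Data cleaning = ((6−4)/6)² = 0.111

Forward pass:
ES_Literature review = 0; EF_Literature review = 12
ES_Protocol design = 0; EF_Protocol design = 13
ES_IRB approval = 0; EF_IRB approval = 4
ES_Recruitment = 13; EF_Recruitment = 13+5 = 18
ES_Instrument calibration = max(EF_Literature review=12, EF_Protocol design=13) = 13; EF_Instrument calibration = 13+5 = 18
ES_Pilot data = max(EF_Literature review=12, EF_IRB approval=4) = 12; EF_Pilot data = 12+9 = 21
ES_Data collection = 4; EF_Data collection = 4+13 = 17
ES_Data cleaning = max(EF_Protocol design=13, EF_Recruitment=18, EF_Instrument calibration=18, EF_Pilot data=21, EF_Data collection=17) = 21; EF_Data cleaning = 21+5 = 26
Expected project duration μ = 26 hours. Critical path: Literature review → Pilot data → Data cleaning.

Variance along critical path = 5.444 + 1.778 + 0.111 = 7.333; σ = √7.333 = 2.708 hours.
Z = (29 − 26) / 2.708 = 1.108
P(T ≤ 29) = Φ(1.108) ≈ 0.866

0.866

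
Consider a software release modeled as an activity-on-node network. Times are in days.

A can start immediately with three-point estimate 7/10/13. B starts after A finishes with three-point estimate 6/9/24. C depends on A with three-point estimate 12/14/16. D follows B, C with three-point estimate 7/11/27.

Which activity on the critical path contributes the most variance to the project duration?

D

te_A = (7 + 4·10 + 13)/6 = 60/6 = 10; σ²_A = ((13−7)/6)² = 1.000
te_B = (6 + 4·9 + 24)/6 = 66/6 = 11; σ²_B = ((24−6)/6)² = 9.000
te_C = (12 + 4·14 + 16)/6 = 84/6 = 14; σ²_C = ((16−12)/6)² = 0.444
te_D = (7 + 4·11 + 27)/6 = 78/6 = 13; σ²_D = ((27−7)/6)² = 11.111

Forward pass:
ES_A = 0; EF_A = 10
ES_B = 10; EF_B = 10+11 = 21
ES_C = 10; EF_C = 10+14 = 24
ES_D = max(EF_B=21, EF_C=24) = 24; EF_D = 24+13 = 37
Expected project duration μ = 37 days. Critical path: A → C → D.

Variances on critical path: σ²_A=1.000, σ²_C=0.444, σ²_D=11.111.
Largest is σ²_D = 11.111.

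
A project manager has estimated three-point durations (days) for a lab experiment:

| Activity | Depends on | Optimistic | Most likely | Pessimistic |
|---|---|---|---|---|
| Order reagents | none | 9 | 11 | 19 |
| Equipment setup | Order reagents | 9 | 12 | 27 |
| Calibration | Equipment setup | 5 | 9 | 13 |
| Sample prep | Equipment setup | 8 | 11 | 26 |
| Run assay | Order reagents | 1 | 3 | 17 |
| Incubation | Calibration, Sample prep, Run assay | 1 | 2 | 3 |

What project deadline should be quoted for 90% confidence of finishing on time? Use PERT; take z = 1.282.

te_Order reagents = (9 + 4·11 + 19)/6 = 72/6 = 12; σ²_Order reagents = ((19−9)/6)² = 2.778
te_Equipment setup = (9 + 4·12 + 27)/6 = 84/6 = 14; σ²_Equipment setup = ((27−9)/6)² = 9.000
te_Calibration = (5 + 4·9 + 13)/6 = 54/6 = 9; σ²_Calibration = ((13−5)/6)² = 1.778
te_Sample prep = (8 + 4·11 + 26)/6 = 78/6 = 13; σ²_Sample prep = ((26−8)/6)² = 9.000
te_Run assay = (1 + 4·3 + 17)/6 = 30/6 = 5; σ²_Run assay = ((17−1)/6)² = 7.111
te_Incubation = (1 + 4·2 + 3)/6 = 12/6 = 2; σ²_Incubation = ((3−1)/6)² = 0.111

Forward pass:
ES_Order reagents = 0; EF_Order reagents = 12
ES_Equipment setup = 12; EF_Equipment setup = 12+14 = 26
ES_Calibration = 26; EF_Calibration = 26+9 = 35
ES_Sample prep = 26; EF_Sample prep = 26+13 = 39
ES_Run assay = 12; EF_Run assay = 12+5 = 17
ES_Incubation = max(EF_Calibration=35, EF_Sample prep=39, EF_Run assay=17) = 39; EF_Incubation = 39+2 = 41
Expected project duration μ = 41 days. Critical path: Order reagents → Equipment setup → Sample prep → Incubation.

Variance along critical path = 2.778 + 9.000 + 9.000 + 0.111 = 20.889; σ = 4.570 days.
D = μ + z·σ = 41 + 1.282·4.570 = 46.9 days

46.9 days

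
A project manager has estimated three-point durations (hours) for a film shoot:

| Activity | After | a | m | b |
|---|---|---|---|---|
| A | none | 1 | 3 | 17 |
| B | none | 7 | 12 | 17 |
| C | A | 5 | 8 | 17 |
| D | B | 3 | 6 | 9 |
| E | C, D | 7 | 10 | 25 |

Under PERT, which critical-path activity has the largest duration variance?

te_A = (1 + 4·3 + 17)/6 = 30/6 = 5; σ²_A = ((17−1)/6)² = 7.111
te_B = (7 + 4·12 + 17)/6 = 72/6 = 12; σ²_B = ((17−7)/6)² = 2.778
te_C = (5 + 4·8 + 17)/6 = 54/6 = 9; σ²_C = ((17−5)/6)² = 4.000
te_D = (3 + 4·6 + 9)/6 = 36/6 = 6; σ²_D = ((9−3)/6)² = 1.000
te_E = (7 + 4·10 + 25)/6 = 72/6 = 12; σ²_E = ((25−7)/6)² = 9.000

Forward pass:
ES_A = 0; EF_A = 5
ES_B = 0; EF_B = 12
ES_C = 5; EF_C = 5+9 = 14
ES_D = 12; EF_D = 12+6 = 18
ES_E = max(EF_C=14, EF_D=18) = 18; EF_E = 18+12 = 30
Expected project duration μ = 30 hours. Critical path: B → D → E.

Variances on critical path: σ²_B=2.778, σ²_D=1.000, σ²_E=9.000.
Largest is σ²_E = 9.000.

E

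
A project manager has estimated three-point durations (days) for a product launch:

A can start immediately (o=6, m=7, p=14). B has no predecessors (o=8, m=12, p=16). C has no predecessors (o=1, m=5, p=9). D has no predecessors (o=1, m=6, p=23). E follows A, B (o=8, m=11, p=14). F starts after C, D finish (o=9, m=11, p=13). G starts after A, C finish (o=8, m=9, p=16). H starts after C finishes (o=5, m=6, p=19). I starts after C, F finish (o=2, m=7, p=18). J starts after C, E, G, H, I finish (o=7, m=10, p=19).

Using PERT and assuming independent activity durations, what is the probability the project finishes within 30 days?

0.055

te_A = (6 + 4·7 + 14)/6 = 48/6 = 8; σ²_A = ((14−6)/6)² = 1.778
te_B = (8 + 4·12 + 16)/6 = 72/6 = 12; σ²_B = ((16−8)/6)² = 1.778
te_C = (1 + 4·5 + 9)/6 = 30/6 = 5; σ²_C = ((9−1)/6)² = 1.778
te_D = (1 + 4·6 + 23)/6 = 48/6 = 8; σ²_D = ((23−1)/6)² = 13.444
te_E = (8 + 4·11 + 14)/6 = 66/6 = 11; σ²_E = ((14−8)/6)² = 1.000
te_F = (9 + 4·11 + 13)/6 = 66/6 = 11; σ²_F = ((13−9)/6)² = 0.444
te_G = (8 + 4·9 + 16)/6 = 60/6 = 10; σ²_G = ((16−8)/6)² = 1.778
te_H = (5 + 4·6 + 19)/6 = 48/6 = 8; σ²_H = ((19−5)/6)² = 5.444
te_I = (2 + 4·7 + 18)/6 = 48/6 = 8; σ²_I = ((18−2)/6)² = 7.111
te_J = (7 + 4·10 + 19)/6 = 66/6 = 11; σ²_J = ((19−7)/6)² = 4.000

Forward pass:
ES_A = 0; EF_A = 8
ES_B = 0; EF_B = 12
ES_C = 0; EF_C = 5
ES_D = 0; EF_D = 8
ES_E = max(EF_A=8, EF_B=12) = 12; EF_E = 12+11 = 23
ES_F = max(EF_C=5, EF_D=8) = 8; EF_F = 8+11 = 19
ES_G = max(EF_A=8, EF_C=5) = 8; EF_G = 8+10 = 18
ES_H = 5; EF_H = 5+8 = 13
ES_I = max(EF_C=5, EF_F=19) = 19; EF_I = 19+8 = 27
ES_J = max(EF_C=5, EF_E=23, EF_G=18, EF_H=13, EF_I=27) = 27; EF_J = 27+11 = 38
Expected project duration μ = 38 days. Critical path: D → F → I → J.

Variance along critical path = 13.444 + 0.444 + 7.111 + 4.000 = 25.000; σ = √25.000 = 5.000 days.
Z = (30 − 38) / 5.000 = -1.600
P(T ≤ 30) = Φ(-1.600) ≈ 0.055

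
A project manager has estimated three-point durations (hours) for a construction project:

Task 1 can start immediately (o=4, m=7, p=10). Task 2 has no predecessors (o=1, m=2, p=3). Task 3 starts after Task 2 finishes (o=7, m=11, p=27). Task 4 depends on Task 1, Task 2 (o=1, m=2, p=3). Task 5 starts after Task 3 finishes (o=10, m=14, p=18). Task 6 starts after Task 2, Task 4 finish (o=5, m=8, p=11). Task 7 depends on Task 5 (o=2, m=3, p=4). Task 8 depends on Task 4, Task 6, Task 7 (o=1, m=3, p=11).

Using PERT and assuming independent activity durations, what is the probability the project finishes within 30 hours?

te_Task 1 = (4 + 4·7 + 10)/6 = 42/6 = 7; σ²_Task 1 = ((10−4)/6)² = 1.000
te_Task 2 = (1 + 4·2 + 3)/6 = 12/6 = 2; σ²_Task 2 = ((3−1)/6)² = 0.111
te_Task 3 = (7 + 4·11 + 27)/6 = 78/6 = 13; σ²_Task 3 = ((27−7)/6)² = 11.111
te_Task 4 = (1 + 4·2 + 3)/6 = 12/6 = 2; σ²_Task 4 = ((3−1)/6)² = 0.111
te_Task 5 = (10 + 4·14 + 18)/6 = 84/6 = 14; σ²_Task 5 = ((18−10)/6)² = 1.778
te_Task 6 = (5 + 4·8 + 11)/6 = 48/6 = 8; σ²_Task 6 = ((11−5)/6)² = 1.000
te_Task 7 = (2 + 4·3 + 4)/6 = 18/6 = 3; σ²_Task 7 = ((4−2)/6)² = 0.111
te_Task 8 = (1 + 4·3 + 11)/6 = 24/6 = 4; σ²_Task 8 = ((11−1)/6)² = 2.778

Forward pass:
ES_Task 1 = 0; EF_Task 1 = 7
ES_Task 2 = 0; EF_Task 2 = 2
ES_Task 3 = 2; EF_Task 3 = 2+13 = 15
ES_Task 4 = max(EF_Task 1=7, EF_Task 2=2) = 7; EF_Task 4 = 7+2 = 9
ES_Task 5 = 15; EF_Task 5 = 15+14 = 29
ES_Task 6 = max(EF_Task 2=2, EF_Task 4=9) = 9; EF_Task 6 = 9+8 = 17
ES_Task 7 = 29; EF_Task 7 = 29+3 = 32
ES_Task 8 = max(EF_Task 4=9, EF_Task 6=17, EF_Task 7=32) = 32; EF_Task 8 = 32+4 = 36
Expected project duration μ = 36 hours. Critical path: Task 2 → Task 3 → Task 5 → Task 7 → Task 8.

Variance along critical path = 0.111 + 11.111 + 1.778 + 0.111 + 2.778 = 15.889; σ = √15.889 = 3.986 hours.
Z = (30 − 36) / 3.986 = -1.505
P(T ≤ 30) = Φ(-1.505) ≈ 0.066

0.066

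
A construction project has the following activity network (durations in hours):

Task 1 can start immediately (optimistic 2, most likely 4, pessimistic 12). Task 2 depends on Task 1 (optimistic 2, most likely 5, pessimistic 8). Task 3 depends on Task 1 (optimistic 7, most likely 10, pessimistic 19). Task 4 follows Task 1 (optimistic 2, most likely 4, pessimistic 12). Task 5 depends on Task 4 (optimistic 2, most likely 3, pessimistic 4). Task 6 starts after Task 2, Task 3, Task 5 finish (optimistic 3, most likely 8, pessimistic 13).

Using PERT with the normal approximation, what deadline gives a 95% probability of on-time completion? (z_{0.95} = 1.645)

29.1 hours

te_Task 1 = (2 + 4·4 + 12)/6 = 30/6 = 5; σ²_Task 1 = ((12−2)/6)² = 2.778
te_Task 2 = (2 + 4·5 + 8)/6 = 30/6 = 5; σ²_Task 2 = ((8−2)/6)² = 1.000
te_Task 3 = (7 + 4·10 + 19)/6 = 66/6 = 11; σ²_Task 3 = ((19−7)/6)² = 4.000
te_Task 4 = (2 + 4·4 + 12)/6 = 30/6 = 5; σ²_Task 4 = ((12−2)/6)² = 2.778
te_Task 5 = (2 + 4·3 + 4)/6 = 18/6 = 3; σ²_Task 5 = ((4−2)/6)² = 0.111
te_Task 6 = (3 + 4·8 + 13)/6 = 48/6 = 8; σ²_Task 6 = ((13−3)/6)² = 2.778

Forward pass:
ES_Task 1 = 0; EF_Task 1 = 5
ES_Task 2 = 5; EF_Task 2 = 5+5 = 10
ES_Task 3 = 5; EF_Task 3 = 5+11 = 16
ES_Task 4 = 5; EF_Task 4 = 5+5 = 10
ES_Task 5 = 10; EF_Task 5 = 10+3 = 13
ES_Task 6 = max(EF_Task 2=10, EF_Task 3=16, EF_Task 5=13) = 16; EF_Task 6 = 16+8 = 24
Expected project duration μ = 24 hours. Critical path: Task 1 → Task 3 → Task 6.

Variance along critical path = 2.778 + 4.000 + 2.778 = 9.556; σ = 3.091 hours.
D = μ + z·σ = 24 + 1.645·3.091 = 29.1 hours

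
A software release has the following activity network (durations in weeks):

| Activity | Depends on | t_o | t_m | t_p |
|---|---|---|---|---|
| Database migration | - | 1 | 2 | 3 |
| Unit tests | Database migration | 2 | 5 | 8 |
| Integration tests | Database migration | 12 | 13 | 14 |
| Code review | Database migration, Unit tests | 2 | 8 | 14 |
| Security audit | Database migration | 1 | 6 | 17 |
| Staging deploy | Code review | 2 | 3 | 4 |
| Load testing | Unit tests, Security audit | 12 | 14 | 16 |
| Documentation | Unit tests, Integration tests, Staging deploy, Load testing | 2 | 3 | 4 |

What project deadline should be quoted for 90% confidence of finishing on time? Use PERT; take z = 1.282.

29.6 weeks

te_Database migration = (1 + 4·2 + 3)/6 = 12/6 = 2; σ²_Database migration = ((3−1)/6)² = 0.111
te_Unit tests = (2 + 4·5 + 8)/6 = 30/6 = 5; σ²_Unit tests = ((8−2)/6)² = 1.000
te_Integration tests = (12 + 4·13 + 14)/6 = 78/6 = 13; σ²_Integration tests = ((14−12)/6)² = 0.111
te_Code review = (2 + 4·8 + 14)/6 = 48/6 = 8; σ²_Code review = ((14−2)/6)² = 4.000
te_Security audit = (1 + 4·6 + 17)/6 = 42/6 = 7; σ²_Security audit = ((17−1)/6)² = 7.111
te_Staging deploy = (2 + 4·3 + 4)/6 = 18/6 = 3; σ²_Staging deploy = ((4−2)/6)² = 0.111
te_Load testing = (12 + 4·14 + 16)/6 = 84/6 = 14; σ²_Load testing = ((16−12)/6)² = 0.444
te_Documentation = (2 + 4·3 + 4)/6 = 18/6 = 3; σ²_Documentation = ((4−2)/6)² = 0.111

Forward pass:
ES_Database migration = 0; EF_Database migration = 2
ES_Unit tests = 2; EF_Unit tests = 2+5 = 7
ES_Integration tests = 2; EF_Integration tests = 2+13 = 15
ES_Code review = max(EF_Database migration=2, EF_Unit tests=7) = 7; EF_Code review = 7+8 = 15
ES_Security audit = 2; EF_Security audit = 2+7 = 9
ES_Staging deploy = 15; EF_Staging deploy = 15+3 = 18
ES_Load testing = max(EF_Unit tests=7, EF_Security audit=9) = 9; EF_Load testing = 9+14 = 23
ES_Documentation = max(EF_Unit tests=7, EF_Integration tests=15, EF_Staging deploy=18, EF_Load testing=23) = 23; EF_Documentation = 23+3 = 26
Expected project duration μ = 26 weeks. Critical path: Database migration → Security audit → Load testing → Documentation.

Variance along critical path = 0.111 + 7.111 + 0.444 + 0.111 = 7.778; σ = 2.789 weeks.
D = μ + z·σ = 26 + 1.282·2.789 = 29.6 weeks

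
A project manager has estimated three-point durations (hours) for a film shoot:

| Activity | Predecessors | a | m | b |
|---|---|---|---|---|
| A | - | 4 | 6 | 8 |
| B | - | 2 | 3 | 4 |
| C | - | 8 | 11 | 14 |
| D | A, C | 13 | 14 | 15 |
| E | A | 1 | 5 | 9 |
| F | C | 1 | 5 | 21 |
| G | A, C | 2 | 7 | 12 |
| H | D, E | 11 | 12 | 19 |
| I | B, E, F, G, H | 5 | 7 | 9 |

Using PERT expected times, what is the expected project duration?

te_A = (4 + 4·6 + 8)/6 = 36/6 = 6
te_B = (2 + 4·3 + 4)/6 = 18/6 = 3
te_C = (8 + 4·11 + 14)/6 = 66/6 = 11
te_D = (13 + 4·14 + 15)/6 = 84/6 = 14
te_E = (1 + 4·5 + 9)/6 = 30/6 = 5
te_F = (1 + 4·5 + 21)/6 = 42/6 = 7
te_G = (2 + 4·7 + 12)/6 = 42/6 = 7
te_H = (11 + 4·12 + 19)/6 = 78/6 = 13
te_I = (5 + 4·7 + 9)/6 = 42/6 = 7

Forward pass:
ES_A = 0; EF_A = 6
ES_B = 0; EF_B = 3
ES_C = 0; EF_C = 11
ES_D = max(EF_A=6, EF_C=11) = 11; EF_D = 11+14 = 25
ES_E = 6; EF_E = 6+5 = 11
ES_F = 11; EF_F = 11+7 = 18
ES_G = max(EF_A=6, EF_C=11) = 11; EF_G = 11+7 = 18
ES_H = max(EF_D=25, EF_E=11) = 25; EF_H = 25+13 = 38
ES_I = max(EF_B=3, EF_E=11, EF_F=18, EF_G=18, EF_H=38) = 38; EF_I = 38+7 = 45
Expected project duration μ = 45 hours. Critical path: C → D → H → I.

45 hours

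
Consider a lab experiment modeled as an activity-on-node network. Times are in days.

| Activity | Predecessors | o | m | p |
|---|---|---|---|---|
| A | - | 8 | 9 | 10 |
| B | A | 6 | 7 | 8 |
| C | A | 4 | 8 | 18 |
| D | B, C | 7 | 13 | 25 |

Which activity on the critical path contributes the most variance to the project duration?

te_A = (8 + 4·9 + 10)/6 = 54/6 = 9; σ²_A = ((10−8)/6)² = 0.111
te_B = (6 + 4·7 + 8)/6 = 42/6 = 7; σ²_B = ((8−6)/6)² = 0.111
te_C = (4 + 4·8 + 18)/6 = 54/6 = 9; σ²_C = ((18−4)/6)² = 5.444
te_D = (7 + 4·13 + 25)/6 = 84/6 = 14; σ²_D = ((25−7)/6)² = 9.000

Forward pass:
ES_A = 0; EF_A = 9
ES_B = 9; EF_B = 9+7 = 16
ES_C = 9; EF_C = 9+9 = 18
ES_D = max(EF_B=16, EF_C=18) = 18; EF_D = 18+14 = 32
Expected project duration μ = 32 days. Critical path: A → C → D.

Variances on critical path: σ²_A=0.111, σ²_C=5.444, σ²_D=9.000.
Largest is σ²_D = 9.000.

D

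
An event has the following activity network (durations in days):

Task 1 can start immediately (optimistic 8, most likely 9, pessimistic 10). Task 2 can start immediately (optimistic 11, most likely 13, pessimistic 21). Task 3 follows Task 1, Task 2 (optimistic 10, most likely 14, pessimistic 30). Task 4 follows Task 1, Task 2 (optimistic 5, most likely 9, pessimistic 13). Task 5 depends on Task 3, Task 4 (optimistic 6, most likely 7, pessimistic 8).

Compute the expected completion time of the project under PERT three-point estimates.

37 days

te_Task 1 = (8 + 4·9 + 10)/6 = 54/6 = 9
te_Task 2 = (11 + 4·13 + 21)/6 = 84/6 = 14
te_Task 3 = (10 + 4·14 + 30)/6 = 96/6 = 16
te_Task 4 = (5 + 4·9 + 13)/6 = 54/6 = 9
te_Task 5 = (6 + 4·7 + 8)/6 = 42/6 = 7

Forward pass:
ES_Task 1 = 0; EF_Task 1 = 9
ES_Task 2 = 0; EF_Task 2 = 14
ES_Task 3 = max(EF_Task 1=9, EF_Task 2=14) = 14; EF_Task 3 = 14+16 = 30
ES_Task 4 = max(EF_Task 1=9, EF_Task 2=14) = 14; EF_Task 4 = 14+9 = 23
ES_Task 5 = max(EF_Task 3=30, EF_Task 4=23) = 30; EF_Task 5 = 30+7 = 37
Expected project duration μ = 37 days. Critical path: Task 2 → Task 3 → Task 5.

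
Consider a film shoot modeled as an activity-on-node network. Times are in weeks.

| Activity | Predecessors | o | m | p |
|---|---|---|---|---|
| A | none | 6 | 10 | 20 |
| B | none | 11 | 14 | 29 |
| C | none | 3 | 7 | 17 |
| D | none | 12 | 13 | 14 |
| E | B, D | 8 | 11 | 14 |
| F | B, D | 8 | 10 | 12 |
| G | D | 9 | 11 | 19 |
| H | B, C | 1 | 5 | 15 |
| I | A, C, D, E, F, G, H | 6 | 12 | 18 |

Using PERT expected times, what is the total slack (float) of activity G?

2 weeks

te_A = (6 + 4·10 + 20)/6 = 66/6 = 11
te_B = (11 + 4·14 + 29)/6 = 96/6 = 16
te_C = (3 + 4·7 + 17)/6 = 48/6 = 8
te_D = (12 + 4·13 + 14)/6 = 78/6 = 13
te_E = (8 + 4·11 + 14)/6 = 66/6 = 11
te_F = (8 + 4·10 + 12)/6 = 60/6 = 10
te_G = (9 + 4·11 + 19)/6 = 72/6 = 12
te_H = (1 + 4·5 + 15)/6 = 36/6 = 6
te_I = (6 + 4·12 + 18)/6 = 72/6 = 12

Forward pass:
ES_A = 0; EF_A = 11
ES_B = 0; EF_B = 16
ES_C = 0; EF_C = 8
ES_D = 0; EF_D = 13
ES_E = max(EF_B=16, EF_D=13) = 16; EF_E = 16+11 = 27
ES_F = max(EF_B=16, EF_D=13) = 16; EF_F = 16+10 = 26
ES_G = 13; EF_G = 13+12 = 25
ES_H = max(EF_B=16, EF_C=8) = 16; EF_H = 16+6 = 22
ES_I = max(EF_A=11, EF_C=8, EF_D=13, EF_E=27, EF_F=26, EF_G=25, EF_H=22) = 27; EF_I = 27+12 = 39
Expected project duration μ = 39 weeks. Critical path: B → E → I.

Backward pass:
LF_I = 39; LS_I = 39−12 = 27
LF_H = LS_I = 27; LS_H = 27−6 = 21
LF_G = LS_I = 27; LS_G = 27−12 = 15
LF_F = LS_I = 27; LS_F = 27−10 = 17
LF_E = LS_I = 27; LS_E = 27−11 = 16
LF_D = min(LS_E=16, LS_F=17, LS_G=15, LS_I=27) = 15; LS_D = 15−13 = 2
LF_C = min(LS_H=21, LS_I=27) = 21; LS_C = 21−8 = 13
LF_B = min(LS_E=16, LS_F=17, LS_H=21) = 16; LS_B = 16−16 = 0
LF_A = LS_I = 27; LS_A = 27−11 = 16
Slack_G = LS_G − ES_G = 15 − 13 = 2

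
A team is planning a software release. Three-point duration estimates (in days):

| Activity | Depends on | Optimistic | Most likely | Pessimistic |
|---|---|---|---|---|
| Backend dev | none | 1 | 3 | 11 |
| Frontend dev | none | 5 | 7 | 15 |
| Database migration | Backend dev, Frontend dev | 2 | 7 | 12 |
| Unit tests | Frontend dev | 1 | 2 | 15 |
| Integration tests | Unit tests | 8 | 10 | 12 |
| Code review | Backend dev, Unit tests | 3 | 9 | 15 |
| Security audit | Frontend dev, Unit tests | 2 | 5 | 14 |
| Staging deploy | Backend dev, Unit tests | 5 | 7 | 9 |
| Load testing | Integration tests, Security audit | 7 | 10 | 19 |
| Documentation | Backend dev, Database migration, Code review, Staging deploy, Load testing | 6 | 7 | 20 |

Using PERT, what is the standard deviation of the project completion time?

te_Backend dev = (1 + 4·3 + 11)/6 = 24/6 = 4; σ²_Backend dev = ((11−1)/6)² = 2.778
te_Frontend dev = (5 + 4·7 + 15)/6 = 48/6 = 8; σ²_Frontend dev = ((15−5)/6)² = 2.778
te_Database migration = (2 + 4·7 + 12)/6 = 42/6 = 7; σ²_Database migration = ((12−2)/6)² = 2.778
te_Unit tests = (1 + 4·2 + 15)/6 = 24/6 = 4; σ²_Unit tests = ((15−1)/6)² = 5.444
te_Integration tests = (8 + 4·10 + 12)/6 = 60/6 = 10; σ²_Integration tests = ((12−8)/6)² = 0.444
te_Code review = (3 + 4·9 + 15)/6 = 54/6 = 9; σ²_Code review = ((15−3)/6)² = 4.000
te_Security audit = (2 + 4·5 + 14)/6 = 36/6 = 6; σ²_Security audit = ((14−2)/6)² = 4.000
te_Staging deploy = (5 + 4·7 + 9)/6 = 42/6 = 7; σ²_Staging deploy = ((9−5)/6)² = 0.444
te_Load testing = (7 + 4·10 + 19)/6 = 66/6 = 11; σ²_Load testing = ((19−7)/6)² = 4.000
te_Documentation = (6 + 4·7 + 20)/6 = 54/6 = 9; σ²_Documentation = ((20−6)/6)² = 5.444

Forward pass:
ES_Backend dev = 0; EF_Backend dev = 4
ES_Frontend dev = 0; EF_Frontend dev = 8
ES_Database migration = max(EF_Backend dev=4, EF_Frontend dev=8) = 8; EF_Database migration = 8+7 = 15
ES_Unit tests = 8; EF_Unit tests = 8+4 = 12
ES_Integration tests = 12; EF_Integration tests = 12+10 = 22
ES_Code review = max(EF_Backend dev=4, EF_Unit tests=12) = 12; EF_Code review = 12+9 = 21
ES_Security audit = max(EF_Frontend dev=8, EF_Unit tests=12) = 12; EF_Security audit = 12+6 = 18
ES_Staging deploy = max(EF_Backend dev=4, EF_Unit tests=12) = 12; EF_Staging deploy = 12+7 = 19
ES_Load testing = max(EF_Integration tests=22, EF_Security audit=18) = 22; EF_Load testing = 22+11 = 33
ES_Documentation = max(EF_Backend dev=4, EF_Database migration=15, EF_Code review=21, EF_Staging deploy=19, EF_Load testing=33) = 33; EF_Documentation = 33+9 = 42
Expected project duration μ = 42 days. Critical path: Frontend dev → Unit tests → Integration tests → Load testing → Documentation.

Variance along critical path = 2.778 + 5.444 + 0.444 + 4.000 + 5.444 = 18.111
σ = √18.111 = 4.256 days

4.26 days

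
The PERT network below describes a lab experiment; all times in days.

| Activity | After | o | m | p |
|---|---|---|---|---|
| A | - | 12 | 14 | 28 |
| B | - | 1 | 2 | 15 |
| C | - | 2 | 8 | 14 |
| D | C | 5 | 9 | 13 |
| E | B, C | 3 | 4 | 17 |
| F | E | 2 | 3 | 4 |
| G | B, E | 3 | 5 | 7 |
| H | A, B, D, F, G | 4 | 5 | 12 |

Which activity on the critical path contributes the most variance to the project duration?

E

te_A = (12 + 4·14 + 28)/6 = 96/6 = 16; σ²_A = ((28−12)/6)² = 7.111
te_B = (1 + 4·2 + 15)/6 = 24/6 = 4; σ²_B = ((15−1)/6)² = 5.444
te_C = (2 + 4·8 + 14)/6 = 48/6 = 8; σ²_C = ((14−2)/6)² = 4.000
te_D = (5 + 4·9 + 13)/6 = 54/6 = 9; σ²_D = ((13−5)/6)² = 1.778
te_E = (3 + 4·4 + 17)/6 = 36/6 = 6; σ²_E = ((17−3)/6)² = 5.444
te_F = (2 + 4·3 + 4)/6 = 18/6 = 3; σ²_F = ((4−2)/6)² = 0.111
te_G = (3 + 4·5 + 7)/6 = 30/6 = 5; σ²_G = ((7−3)/6)² = 0.444
te_H = (4 + 4·5 + 12)/6 = 36/6 = 6; σ²_H = ((12−4)/6)² = 1.778

Forward pass:
ES_A = 0; EF_A = 16
ES_B = 0; EF_B = 4
ES_C = 0; EF_C = 8
ES_D = 8; EF_D = 8+9 = 17
ES_E = max(EF_B=4, EF_C=8) = 8; EF_E = 8+6 = 14
ES_F = 14; EF_F = 14+3 = 17
ES_G = max(EF_B=4, EF_E=14) = 14; EF_G = 14+5 = 19
ES_H = max(EF_A=16, EF_B=4, EF_D=17, EF_F=17, EF_G=19) = 19; EF_H = 19+6 = 25
Expected project duration μ = 25 days. Critical path: C → E → G → H.

Variances on critical path: σ²_C=4.000, σ²_E=5.444, σ²_G=0.444, σ²_H=1.778.
Largest is σ²_E = 5.444.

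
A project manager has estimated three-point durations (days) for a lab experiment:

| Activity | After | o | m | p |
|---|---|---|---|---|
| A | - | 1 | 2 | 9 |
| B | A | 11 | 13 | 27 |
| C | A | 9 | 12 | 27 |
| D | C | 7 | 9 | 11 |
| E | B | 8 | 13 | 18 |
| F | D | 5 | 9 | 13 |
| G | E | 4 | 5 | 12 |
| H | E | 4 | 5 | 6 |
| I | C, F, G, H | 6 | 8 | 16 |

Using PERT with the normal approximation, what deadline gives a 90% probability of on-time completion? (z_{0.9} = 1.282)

te_A = (1 + 4·2 + 9)/6 = 18/6 = 3; σ²_A = ((9−1)/6)² = 1.778
te_B = (11 + 4·13 + 27)/6 = 90/6 = 15; σ²_B = ((27−11)/6)² = 7.111
te_C = (9 + 4·12 + 27)/6 = 84/6 = 14; σ²_C = ((27−9)/6)² = 9.000
te_D = (7 + 4·9 + 11)/6 = 54/6 = 9; σ²_D = ((11−7)/6)² = 0.444
te_E = (8 + 4·13 + 18)/6 = 78/6 = 13; σ²_E = ((18−8)/6)² = 2.778
te_F = (5 + 4·9 + 13)/6 = 54/6 = 9; σ²_F = ((13−5)/6)² = 1.778
te_G = (4 + 4·5 + 12)/6 = 36/6 = 6; σ²_G = ((12−4)/6)² = 1.778
te_H = (4 + 4·5 + 6)/6 = 30/6 = 5; σ²_H = ((6−4)/6)² = 0.111
te_I = (6 + 4·8 + 16)/6 = 54/6 = 9; σ²_I = ((16−6)/6)² = 2.778

Forward pass:
ES_A = 0; EF_A = 3
ES_B = 3; EF_B = 3+15 = 18
ES_C = 3; EF_C = 3+14 = 17
ES_D = 17; EF_D = 17+9 = 26
ES_E = 18; EF_E = 18+13 = 31
ES_F = 26; EF_F = 26+9 = 35
ES_G = 31; EF_G = 31+6 = 37
ES_H = 31; EF_H = 31+5 = 36
ES_I = max(EF_C=17, EF_F=35, EF_G=37, EF_H=36) = 37; EF_I = 37+9 = 46
Expected project duration μ = 46 days. Critical path: A → B → E → G → I.

Variance along critical path = 1.778 + 7.111 + 2.778 + 1.778 + 2.778 = 16.222; σ = 4.028 days.
D = μ + z·σ = 46 + 1.282·4.028 = 51.2 days

51.2 days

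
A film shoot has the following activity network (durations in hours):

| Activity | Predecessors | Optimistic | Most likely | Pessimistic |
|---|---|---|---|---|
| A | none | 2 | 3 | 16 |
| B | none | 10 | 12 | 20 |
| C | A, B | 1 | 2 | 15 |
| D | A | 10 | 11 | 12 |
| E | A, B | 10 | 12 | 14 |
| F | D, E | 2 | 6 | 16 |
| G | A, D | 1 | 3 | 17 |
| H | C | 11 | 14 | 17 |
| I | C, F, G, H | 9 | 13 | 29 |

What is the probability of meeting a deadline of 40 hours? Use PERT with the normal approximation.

0.058

te_A = (2 + 4·3 + 16)/6 = 30/6 = 5; σ²_A = ((16−2)/6)² = 5.444
te_B = (10 + 4·12 + 20)/6 = 78/6 = 13; σ²_B = ((20−10)/6)² = 2.778
te_C = (1 + 4·2 + 15)/6 = 24/6 = 4; σ²_C = ((15−1)/6)² = 5.444
te_D = (10 + 4·11 + 12)/6 = 66/6 = 11; σ²_D = ((12−10)/6)² = 0.111
te_E = (10 + 4·12 + 14)/6 = 72/6 = 12; σ²_E = ((14−10)/6)² = 0.444
te_F = (2 + 4·6 + 16)/6 = 42/6 = 7; σ²_F = ((16−2)/6)² = 5.444
te_G = (1 + 4·3 + 17)/6 = 30/6 = 5; σ²_G = ((17−1)/6)² = 7.111
te_H = (11 + 4·14 + 17)/6 = 84/6 = 14; σ²_H = ((17−11)/6)² = 1.000
te_I = (9 + 4·13 + 29)/6 = 90/6 = 15; σ²_I = ((29−9)/6)² = 11.111

Forward pass:
ES_A = 0; EF_A = 5
ES_B = 0; EF_B = 13
ES_C = max(EF_A=5, EF_B=13) = 13; EF_C = 13+4 = 17
ES_D = 5; EF_D = 5+11 = 16
ES_E = max(EF_A=5, EF_B=13) = 13; EF_E = 13+12 = 25
ES_F = max(EF_D=16, EF_E=25) = 25; EF_F = 25+7 = 32
ES_G = max(EF_A=5, EF_D=16) = 16; EF_G = 16+5 = 21
ES_H = 17; EF_H = 17+14 = 31
ES_I = max(EF_C=17, EF_F=32, EF_G=21, EF_H=31) = 32; EF_I = 32+15 = 47
Expected project duration μ = 47 hours. Critical path: B → E → F → I.

Variance along critical path = 2.778 + 0.444 + 5.444 + 11.111 = 19.778; σ = √19.778 = 4.447 hours.
Z = (40 − 47) / 4.447 = -1.574
P(T ≤ 40) = Φ(-1.574) ≈ 0.058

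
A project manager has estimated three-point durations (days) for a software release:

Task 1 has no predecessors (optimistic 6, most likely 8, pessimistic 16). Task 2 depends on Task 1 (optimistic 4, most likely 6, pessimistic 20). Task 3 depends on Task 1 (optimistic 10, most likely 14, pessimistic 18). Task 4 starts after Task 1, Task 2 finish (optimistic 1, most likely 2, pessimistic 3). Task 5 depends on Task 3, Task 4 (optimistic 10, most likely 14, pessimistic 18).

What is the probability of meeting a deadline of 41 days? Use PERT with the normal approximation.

0.944

te_Task 1 = (6 + 4·8 + 16)/6 = 54/6 = 9; σ²_Task 1 = ((16−6)/6)² = 2.778
te_Task 2 = (4 + 4·6 + 20)/6 = 48/6 = 8; σ²_Task 2 = ((20−4)/6)² = 7.111
te_Task 3 = (10 + 4·14 + 18)/6 = 84/6 = 14; σ²_Task 3 = ((18−10)/6)² = 1.778
te_Task 4 = (1 + 4·2 + 3)/6 = 12/6 = 2; σ²_Task 4 = ((3−1)/6)² = 0.111
te_Task 5 = (10 + 4·14 + 18)/6 = 84/6 = 14; σ²_Task 5 = ((18−10)/6)² = 1.778

Forward pass:
ES_Task 1 = 0; EF_Task 1 = 9
ES_Task 2 = 9; EF_Task 2 = 9+8 = 17
ES_Task 3 = 9; EF_Task 3 = 9+14 = 23
ES_Task 4 = max(EF_Task 1=9, EF_Task 2=17) = 17; EF_Task 4 = 17+2 = 19
ES_Task 5 = max(EF_Task 3=23, EF_Task 4=19) = 23; EF_Task 5 = 23+14 = 37
Expected project duration μ = 37 days. Critical path: Task 1 → Task 3 → Task 5.

Variance along critical path = 2.778 + 1.778 + 1.778 = 6.333; σ = √6.333 = 2.517 days.
Z = (41 − 37) / 2.517 = 1.589
P(T ≤ 41) = Φ(1.589) ≈ 0.944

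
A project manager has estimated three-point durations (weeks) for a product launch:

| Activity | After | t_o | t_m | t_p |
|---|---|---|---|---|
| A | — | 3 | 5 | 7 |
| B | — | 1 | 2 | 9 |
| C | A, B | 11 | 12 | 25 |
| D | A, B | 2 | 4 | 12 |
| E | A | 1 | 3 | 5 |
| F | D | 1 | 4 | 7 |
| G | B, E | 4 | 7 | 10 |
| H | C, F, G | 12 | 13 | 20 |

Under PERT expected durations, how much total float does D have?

te_A = (3 + 4·5 + 7)/6 = 30/6 = 5
te_B = (1 + 4·2 + 9)/6 = 18/6 = 3
te_C = (11 + 4·12 + 25)/6 = 84/6 = 14
te_D = (2 + 4·4 + 12)/6 = 30/6 = 5
te_E = (1 + 4·3 + 5)/6 = 18/6 = 3
te_F = (1 + 4·4 + 7)/6 = 24/6 = 4
te_G = (4 + 4·7 + 10)/6 = 42/6 = 7
te_H = (12 + 4·13 + 20)/6 = 84/6 = 14

Forward pass:
ES_A = 0; EF_A = 5
ES_B = 0; EF_B = 3
ES_C = max(EF_A=5, EF_B=3) = 5; EF_C = 5+14 = 19
ES_D = max(EF_A=5, EF_B=3) = 5; EF_D = 5+5 = 10
ES_E = 5; EF_E = 5+3 = 8
ES_F = 10; EF_F = 10+4 = 14
ES_G = max(EF_B=3, EF_E=8) = 8; EF_G = 8+7 = 15
ES_H = max(EF_C=19, EF_F=14, EF_G=15) = 19; EF_H = 19+14 = 33
Expected project duration μ = 33 weeks. Critical path: A → C → H.

Backward pass:
LF_H = 33; LS_H = 33−14 = 19
LF_G = LS_H = 19; LS_G = 19−7 = 12
LF_F = LS_H = 19; LS_F = 19−4 = 15
LF_E = LS_G = 12; LS_E = 12−3 = 9
LF_D = LS_F = 15; LS_D = 15−5 = 10
LF_C = LS_H = 19; LS_C = 19−14 = 5
LF_B = min(LS_C=5, LS_D=10, LS_G=12) = 5; LS_B = 5−3 = 2
LF_A = min(LS_C=5, LS_D=10, LS_E=9) = 5; LS_A = 5−5 = 0
Slack_D = LS_D − ES_D = 10 − 5 = 5

5 weeks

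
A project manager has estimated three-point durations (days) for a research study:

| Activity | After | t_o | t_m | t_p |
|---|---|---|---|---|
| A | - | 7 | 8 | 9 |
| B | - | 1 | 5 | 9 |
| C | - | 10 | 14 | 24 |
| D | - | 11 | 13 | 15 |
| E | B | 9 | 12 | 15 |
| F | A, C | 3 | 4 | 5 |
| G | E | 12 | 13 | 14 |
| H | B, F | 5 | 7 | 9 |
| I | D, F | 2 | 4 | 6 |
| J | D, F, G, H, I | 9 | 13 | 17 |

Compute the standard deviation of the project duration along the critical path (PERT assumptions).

te_A = (7 + 4·8 + 9)/6 = 48/6 = 8; σ²_A = ((9−7)/6)² = 0.111
te_B = (1 + 4·5 + 9)/6 = 30/6 = 5; σ²_B = ((9−1)/6)² = 1.778
te_C = (10 + 4·14 + 24)/6 = 90/6 = 15; σ²_C = ((24−10)/6)² = 5.444
te_D = (11 + 4·13 + 15)/6 = 78/6 = 13; σ²_D = ((15−11)/6)² = 0.444
te_E = (9 + 4·12 + 15)/6 = 72/6 = 12; σ²_E = ((15−9)/6)² = 1.000
te_F = (3 + 4·4 + 5)/6 = 24/6 = 4; σ²_F = ((5−3)/6)² = 0.111
te_G = (12 + 4·13 + 14)/6 = 78/6 = 13; σ²_G = ((14−12)/6)² = 0.111
te_H = (5 + 4·7 + 9)/6 = 42/6 = 7; σ²_H = ((9−5)/6)² = 0.444
te_I = (2 + 4·4 + 6)/6 = 24/6 = 4; σ²_I = ((6−2)/6)² = 0.444
te_J = (9 + 4·13 + 17)/6 = 78/6 = 13; σ²_J = ((17−9)/6)² = 1.778

Forward pass:
ES_A = 0; EF_A = 8
ES_B = 0; EF_B = 5
ES_C = 0; EF_C = 15
ES_D = 0; EF_D = 13
ES_E = 5; EF_E = 5+12 = 17
ES_F = max(EF_A=8, EF_C=15) = 15; EF_F = 15+4 = 19
ES_G = 17; EF_G = 17+13 = 30
ES_H = max(EF_B=5, EF_F=19) = 19; EF_H = 19+7 = 26
ES_I = max(EF_D=13, EF_F=19) = 19; EF_I = 19+4 = 23
ES_J = max(EF_D=13, EF_F=19, EF_G=30, EF_H=26, EF_I=23) = 30; EF_J = 30+13 = 43
Expected project duration μ = 43 days. Critical path: B → E → G → J.

Variance along critical path = 1.778 + 1.000 + 0.111 + 1.778 = 4.667
σ = √4.667 = 2.160 days

2.16 days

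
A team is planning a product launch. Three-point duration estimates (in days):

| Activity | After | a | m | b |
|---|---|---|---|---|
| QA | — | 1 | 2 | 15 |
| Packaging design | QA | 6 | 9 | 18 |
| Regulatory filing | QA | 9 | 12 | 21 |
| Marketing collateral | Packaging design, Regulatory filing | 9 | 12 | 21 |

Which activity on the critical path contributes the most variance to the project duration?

QA

te_QA = (1 + 4·2 + 15)/6 = 24/6 = 4; σ²_QA = ((15−1)/6)² = 5.444
te_Packaging design = (6 + 4·9 + 18)/6 = 60/6 = 10; σ²_Packaging design = ((18−6)/6)² = 4.000
te_Regulatory filing = (9 + 4·12 + 21)/6 = 78/6 = 13; σ²_Regulatory filing = ((21−9)/6)² = 4.000
te_Marketing collateral = (9 + 4·12 + 21)/6 = 78/6 = 13; σ²_Marketing collateral = ((21−9)/6)² = 4.000

Forward pass:
ES_QA = 0; EF_QA = 4
ES_Packaging design = 4; EF_Packaging design = 4+10 = 14
ES_Regulatory filing = 4; EF_Regulatory filing = 4+13 = 17
ES_Marketing collateral = max(EF_Packaging design=14, EF_Regulatory filing=17) = 17; EF_Marketing collateral = 17+13 = 30
Expected project duration μ = 30 days. Critical path: QA → Regulatory filing → Marketing collateral.

Variances on critical path: σ²_QA=5.444, σ²_Regulatory filing=4.000, σ²_Marketing collateral=4.000.
Largest is σ²_QA = 5.444.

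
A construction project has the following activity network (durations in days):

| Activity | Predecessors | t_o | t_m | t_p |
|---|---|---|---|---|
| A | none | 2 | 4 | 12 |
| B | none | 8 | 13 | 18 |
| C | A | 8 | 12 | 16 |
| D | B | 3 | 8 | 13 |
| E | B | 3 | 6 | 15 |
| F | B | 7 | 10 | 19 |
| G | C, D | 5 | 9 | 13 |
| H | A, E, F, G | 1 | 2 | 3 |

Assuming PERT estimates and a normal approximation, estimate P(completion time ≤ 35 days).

te_A = (2 + 4·4 + 12)/6 = 30/6 = 5; σ²_A = ((12−2)/6)² = 2.778
te_B = (8 + 4·13 + 18)/6 = 78/6 = 13; σ²_B = ((18−8)/6)² = 2.778
te_C = (8 + 4·12 + 16)/6 = 72/6 = 12; σ²_C = ((16−8)/6)² = 1.778
te_D = (3 + 4·8 + 13)/6 = 48/6 = 8; σ²_D = ((13−3)/6)² = 2.778
te_E = (3 + 4·6 + 15)/6 = 42/6 = 7; σ²_E = ((15−3)/6)² = 4.000
te_F = (7 + 4·10 + 19)/6 = 66/6 = 11; σ²_F = ((19−7)/6)² = 4.000
te_G = (5 + 4·9 + 13)/6 = 54/6 = 9; σ²_G = ((13−5)/6)² = 1.778
te_H = (1 + 4·2 + 3)/6 = 12/6 = 2; σ²_H = ((3−1)/6)² = 0.111

Forward pass:
ES_A = 0; EF_A = 5
ES_B = 0; EF_B = 13
ES_C = 5; EF_C = 5+12 = 17
ES_D = 13; EF_D = 13+8 = 21
ES_E = 13; EF_E = 13+7 = 20
ES_F = 13; EF_F = 13+11 = 24
ES_G = max(EF_C=17, EF_D=21) = 21; EF_G = 21+9 = 30
ES_H = max(EF_A=5, EF_E=20, EF_F=24, EF_G=30) = 30; EF_H = 30+2 = 32
Expected project duration μ = 32 days. Critical path: B → D → G → H.

Variance along critical path = 2.778 + 2.778 + 1.778 + 0.111 = 7.444; σ = √7.444 = 2.728 days.
Z = (35 − 32) / 2.728 = 1.100
P(T ≤ 35) = Φ(1.100) ≈ 0.864

0.864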